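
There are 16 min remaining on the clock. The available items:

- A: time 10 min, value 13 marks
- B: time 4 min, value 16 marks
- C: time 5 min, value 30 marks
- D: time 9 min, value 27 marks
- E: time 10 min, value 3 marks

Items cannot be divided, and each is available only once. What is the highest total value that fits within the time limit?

57 marks

Check high-value combinations within 16 min:
- C+D: time 5+9=14, value 30+27=57
- B+C: time 4+5=9, value 16+30=46
- B+D: time 4+9=13, value 16+27=43
Best: 57 marks.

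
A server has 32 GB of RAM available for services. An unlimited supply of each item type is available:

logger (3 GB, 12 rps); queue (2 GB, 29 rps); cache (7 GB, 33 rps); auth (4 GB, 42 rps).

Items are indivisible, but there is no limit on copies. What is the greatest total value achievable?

464 rps

Best value-per-unit is queue at 29/2, and filling with it alone uses memory 16×2=32. No mix of the others beats 16×29 = 464.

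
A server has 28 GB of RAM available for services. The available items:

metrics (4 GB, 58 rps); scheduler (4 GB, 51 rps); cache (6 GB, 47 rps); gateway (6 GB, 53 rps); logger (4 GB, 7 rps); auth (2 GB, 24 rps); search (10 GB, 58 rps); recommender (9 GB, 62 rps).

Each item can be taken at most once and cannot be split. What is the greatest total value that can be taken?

248 rps

Check high-value combinations within 28 GB:
- metrics+scheduler+gateway+auth+recommender: memory 4+4+6+2+9=25, value 58+51+53+24+62=248
- metrics+scheduler+gateway+auth+search: memory 4+4+6+2+10=26, value 58+51+53+24+58=244
- metrics+cache+gateway+auth+recommender: memory 4+6+6+2+9=27, value 58+47+53+24+62=244
- metrics+scheduler+cache+auth+recommender: memory 4+4+6+2+9=25, value 58+51+47+24+62=242
- metrics+scheduler+cache+gateway+logger+auth: memory 4+4+6+6+4+2=26, value 58+51+47+53+7+24=240
Best: 248 rps.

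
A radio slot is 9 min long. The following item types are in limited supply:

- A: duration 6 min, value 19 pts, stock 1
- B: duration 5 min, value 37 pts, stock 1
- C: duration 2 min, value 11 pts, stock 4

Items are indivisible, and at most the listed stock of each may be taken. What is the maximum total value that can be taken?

59 pts

Best selections within duration 9 and stock limits:
- 1×B + 2×C: duration 9, value 59
- 1×B + 1×C: duration 7, value 48
- 4×C: duration 8, value 44
Best: 59 pts.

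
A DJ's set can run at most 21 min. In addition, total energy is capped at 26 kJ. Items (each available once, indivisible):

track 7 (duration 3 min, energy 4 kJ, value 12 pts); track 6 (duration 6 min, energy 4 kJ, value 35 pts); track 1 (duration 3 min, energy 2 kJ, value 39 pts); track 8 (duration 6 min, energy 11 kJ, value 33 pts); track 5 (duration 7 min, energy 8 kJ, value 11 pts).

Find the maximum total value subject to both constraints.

Feasible sets respecting both limits:
- track 7+track 6+track 1+track 8: duration 18, energy 21, value 119
- track 6+track 1+track 8: duration 15, energy 17, value 107
- track 7+track 6+track 1+track 5: duration 19, energy 18, value 97
- track 7+track 1+track 8+track 5: duration 19, energy 25, value 95
Best: 119 pts.

119 pts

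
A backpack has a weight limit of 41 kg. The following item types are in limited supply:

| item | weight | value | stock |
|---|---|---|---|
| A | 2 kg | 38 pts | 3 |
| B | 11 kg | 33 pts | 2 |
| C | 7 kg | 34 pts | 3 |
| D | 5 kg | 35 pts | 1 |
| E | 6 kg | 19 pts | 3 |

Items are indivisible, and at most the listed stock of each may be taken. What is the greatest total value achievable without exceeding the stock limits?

Top feasible selections:
- 3×A + 3×C + 1×D + 1×E: weight 38, value 270
- 3×A + 2×C + 1×D + 2×E: weight 37, value 255
- 3×A + 3×C + 2×E: weight 39, value 254
- 3×A + 1×B + 1×C + 1×D + 2×E: weight 41, value 254
Best: 270 pts.

270 pts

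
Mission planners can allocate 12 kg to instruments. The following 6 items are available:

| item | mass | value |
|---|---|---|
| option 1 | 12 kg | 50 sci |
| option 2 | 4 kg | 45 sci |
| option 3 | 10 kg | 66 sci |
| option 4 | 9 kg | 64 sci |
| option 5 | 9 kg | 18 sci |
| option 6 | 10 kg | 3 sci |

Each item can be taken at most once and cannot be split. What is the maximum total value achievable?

Check high-value combinations within 12 kg:
- option 3: mass 10, value 66
- option 4: mass 9, value 64
- option 1: mass 12, value 50
Best: 66 sci.

66 sci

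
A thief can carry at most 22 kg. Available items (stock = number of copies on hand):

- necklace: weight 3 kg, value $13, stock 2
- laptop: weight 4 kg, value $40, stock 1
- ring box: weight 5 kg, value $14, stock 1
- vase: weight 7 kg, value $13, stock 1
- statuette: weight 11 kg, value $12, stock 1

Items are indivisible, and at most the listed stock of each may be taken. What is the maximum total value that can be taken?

Top feasible selections:
- 2×necklace + 1×laptop + 1×ring box + 1×vase: weight 22, value 93
- 2×necklace + 1×laptop + 1×ring box: weight 15, value 80
- 1×necklace + 1×laptop + 1×ring box + 1×vase: weight 19, value 80
- 2×necklace + 1×laptop + 1×vase: weight 17, value 79
Best: $93.

$93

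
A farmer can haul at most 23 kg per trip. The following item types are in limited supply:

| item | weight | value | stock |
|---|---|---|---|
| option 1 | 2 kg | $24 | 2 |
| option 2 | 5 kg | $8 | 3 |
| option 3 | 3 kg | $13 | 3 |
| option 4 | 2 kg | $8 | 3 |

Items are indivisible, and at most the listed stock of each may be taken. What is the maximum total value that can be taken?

Top feasible selections:
- 2×option 1 + 3×option 3 + 3×option 4: weight 19, value 111
- 2×option 1 + 1×option 2 + 3×option 3 + 2×option 4: weight 22, value 111
- 2×option 1 + 1×option 2 + 2×option 3 + 3×option 4: weight 21, value 106
- 2×option 1 + 3×option 3 + 2×option 4: weight 17, value 103
Best: $111.

$111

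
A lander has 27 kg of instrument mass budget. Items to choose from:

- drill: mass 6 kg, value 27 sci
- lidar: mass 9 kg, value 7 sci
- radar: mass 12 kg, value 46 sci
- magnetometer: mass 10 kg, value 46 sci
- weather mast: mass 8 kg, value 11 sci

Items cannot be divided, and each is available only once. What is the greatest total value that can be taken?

92 sci

Check high-value combinations within 27 kg:
- radar+magnetometer: mass 12+10=22, value 46+46=92
- drill+magnetometer+weather mast: mass 6+10+8=24, value 27+46+11=84
- drill+radar+weather mast: mass 6+12+8=26, value 27+46+11=84
- drill+lidar+magnetometer: mass 6+9+10=25, value 27+7+46=80
Best: 92 sci.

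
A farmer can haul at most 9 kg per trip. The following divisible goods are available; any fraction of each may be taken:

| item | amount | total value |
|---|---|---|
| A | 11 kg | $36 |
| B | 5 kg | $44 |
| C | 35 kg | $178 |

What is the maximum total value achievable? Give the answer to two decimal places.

Take in order of value per unit:
- B (44/5 per unit): all 5 → value 44, running total 44.00
- C (178/35 per unit): 4 of 35 → value 4×178/35 = 20.3429, running total 64.34
Total 64.34.

64.34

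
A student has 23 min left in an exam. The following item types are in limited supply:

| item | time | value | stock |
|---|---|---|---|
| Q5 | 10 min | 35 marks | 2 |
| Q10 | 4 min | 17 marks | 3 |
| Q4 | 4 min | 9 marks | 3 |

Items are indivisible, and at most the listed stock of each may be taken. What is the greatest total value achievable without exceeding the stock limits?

86 marks

Best selections within time 23 and stock limits:
- 1×Q5 + 3×Q10: time 22, value 86
- 1×Q5 + 2×Q10 + 1×Q4: time 22, value 78
- 2×Q5: time 20, value 70
- 1×Q5 + 1×Q10 + 2×Q4: time 22, value 70
Best: 86 marks.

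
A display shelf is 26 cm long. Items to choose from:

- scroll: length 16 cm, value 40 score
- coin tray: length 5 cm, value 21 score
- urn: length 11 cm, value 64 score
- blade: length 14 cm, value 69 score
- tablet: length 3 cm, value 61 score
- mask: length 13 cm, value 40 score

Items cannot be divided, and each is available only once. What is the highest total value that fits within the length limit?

151 score

Check high-value combinations within 26 cm:
- coin tray+blade+tablet: length 5+14+3=22, value 21+69+61=151
- coin tray+urn+tablet: length 5+11+3=19, value 21+64+61=146
- urn+blade: length 11+14=25, value 64+69=133
Best: 151 score.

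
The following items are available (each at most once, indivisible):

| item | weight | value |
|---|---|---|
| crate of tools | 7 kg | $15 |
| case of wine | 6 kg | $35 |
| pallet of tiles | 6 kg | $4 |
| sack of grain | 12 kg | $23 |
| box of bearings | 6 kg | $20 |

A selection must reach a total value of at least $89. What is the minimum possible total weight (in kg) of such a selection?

Subsets with value ≥ 89, sorted by total weight:
- crate of tools+case of wine+sack of grain+box of bearings: weight 31, value 93
- crate of tools+case of wine+pallet of tiles+sack of grain+box of bearings: weight 37, value 97
Minimum weight: 31 kg.

31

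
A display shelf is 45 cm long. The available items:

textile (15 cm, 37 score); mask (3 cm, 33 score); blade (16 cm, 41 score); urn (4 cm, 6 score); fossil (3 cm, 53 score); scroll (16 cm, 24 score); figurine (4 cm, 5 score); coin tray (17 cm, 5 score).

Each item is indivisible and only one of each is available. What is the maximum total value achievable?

175 score

Check high-value combinations within 45 cm:
- textile+mask+blade+urn+fossil+figurine: length 15+3+16+4+3+4=45, value 37+33+41+6+53+5=175
- textile+mask+blade+urn+fossil: length 15+3+16+4+3=41, value 37+33+41+6+53=170
- textile+mask+blade+fossil+figurine: length 15+3+16+3+4=41, value 37+33+41+53+5=169
- textile+mask+blade+fossil: length 15+3+16+3=37, value 37+33+41+53=164
Best: 175 score.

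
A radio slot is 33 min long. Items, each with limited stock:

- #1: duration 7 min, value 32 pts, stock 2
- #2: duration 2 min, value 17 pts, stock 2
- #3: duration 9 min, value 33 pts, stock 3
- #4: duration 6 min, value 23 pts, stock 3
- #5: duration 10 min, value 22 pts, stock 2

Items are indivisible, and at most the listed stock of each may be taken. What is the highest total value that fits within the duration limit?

154 pts

Best selections within duration 33 and stock limits:
- 2×#1 + 2×#2 + 1×#3 + 1×#4: duration 33, value 154
- 1×#1 + 2×#2 + 1×#3 + 2×#4: duration 32, value 145
- 2×#1 + 2×#2 + 2×#4: duration 30, value 144
Best: 154 pts.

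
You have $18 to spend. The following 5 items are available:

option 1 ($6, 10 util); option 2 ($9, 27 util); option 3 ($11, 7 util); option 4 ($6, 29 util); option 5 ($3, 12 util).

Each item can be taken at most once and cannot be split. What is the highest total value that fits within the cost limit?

68 util

Check high-value combinations within $18:
- option 2+option 4+option 5: cost 9+6+3=18, value 27+29+12=68
- option 2+option 4: cost 9+6=15, value 27+29=56
- option 1+option 4+option 5: cost 6+6+3=15, value 10+29+12=51
- option 1+option 2+option 5: cost 6+9+3=18, value 10+27+12=49
Best: 68 util.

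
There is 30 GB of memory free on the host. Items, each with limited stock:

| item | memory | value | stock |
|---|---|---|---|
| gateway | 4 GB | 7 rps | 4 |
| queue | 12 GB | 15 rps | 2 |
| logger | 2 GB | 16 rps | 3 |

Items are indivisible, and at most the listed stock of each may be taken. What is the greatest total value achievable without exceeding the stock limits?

Best selections within memory 30 and stock limits:
- 3×gateway + 1×queue + 3×logger: memory 30, value 84
- 2×queue + 3×logger: memory 30, value 78
- 2×gateway + 1×queue + 3×logger: memory 26, value 77
Best: 84 rps.

84 rps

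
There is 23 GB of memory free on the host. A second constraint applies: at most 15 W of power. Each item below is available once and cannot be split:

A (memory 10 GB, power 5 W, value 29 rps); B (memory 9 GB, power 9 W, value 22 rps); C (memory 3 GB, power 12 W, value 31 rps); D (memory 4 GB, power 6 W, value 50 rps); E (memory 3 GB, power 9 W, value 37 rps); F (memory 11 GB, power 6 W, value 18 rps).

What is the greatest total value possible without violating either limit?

87 rps

Feasible sets respecting both limits:
- D+E: memory 7, power 15, value 87
- A+D: memory 14, power 11, value 79
- B+D: memory 13, power 15, value 72
- D+F: memory 15, power 12, value 68
Best: 87 rps.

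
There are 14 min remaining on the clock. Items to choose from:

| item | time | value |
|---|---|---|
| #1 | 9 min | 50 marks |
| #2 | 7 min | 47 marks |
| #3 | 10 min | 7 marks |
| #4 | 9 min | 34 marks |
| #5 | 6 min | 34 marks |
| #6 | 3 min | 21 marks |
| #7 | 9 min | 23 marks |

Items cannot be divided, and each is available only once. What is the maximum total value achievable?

81 marks

Check high-value combinations within 14 min:
- #2+#5: time 7+6=13, value 47+34=81
- #1+#6: time 9+3=12, value 50+21=71
- #2+#6: time 7+3=10, value 47+21=68
Best: 81 marks.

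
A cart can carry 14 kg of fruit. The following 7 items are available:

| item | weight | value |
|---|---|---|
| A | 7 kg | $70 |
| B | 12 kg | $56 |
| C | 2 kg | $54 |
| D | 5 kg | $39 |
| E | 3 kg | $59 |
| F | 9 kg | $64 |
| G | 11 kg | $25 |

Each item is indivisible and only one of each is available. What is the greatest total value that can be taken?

This is a 0/1 knapsack; check combinations near the capacity.
- A+C+E: weight 7+2+3=12, value 70+54+59=183
- C+E+F: weight 2+3+9=14, value 54+59+64=177
- A+C+D: weight 7+2+5=14, value 70+54+39=163
- C+D+E: weight 2+5+3=10, value 54+39+59=152
- A+E: weight 7+3=10, value 70+59=129
Best: $183.

$183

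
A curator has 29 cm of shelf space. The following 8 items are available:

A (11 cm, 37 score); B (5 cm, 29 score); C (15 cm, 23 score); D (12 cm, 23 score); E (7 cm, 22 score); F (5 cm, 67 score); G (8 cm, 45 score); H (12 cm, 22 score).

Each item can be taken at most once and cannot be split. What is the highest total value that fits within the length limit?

Check high-value combinations within 29 cm:
- A+B+F+G: length 11+5+5+8=29, value 37+29+67+45=178
- B+E+F+G: length 5+7+5+8=25, value 29+22+67+45=163
- A+B+E+F: length 11+5+7+5=28, value 37+29+22+67=155
- A+F+G: length 11+5+8=24, value 37+67+45=149
Best: 178 score.

178 score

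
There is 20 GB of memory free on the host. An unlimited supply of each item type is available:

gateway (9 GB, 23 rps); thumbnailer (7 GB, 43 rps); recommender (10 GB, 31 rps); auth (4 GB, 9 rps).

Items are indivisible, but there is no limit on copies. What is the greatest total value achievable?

95 rps

Best value-per-unit is thumbnailer at 43/7; filling with it alone gives 2×43 = 86.
Optimal mix: 2×thumbnailer + 1×auth → memory 18, value 95.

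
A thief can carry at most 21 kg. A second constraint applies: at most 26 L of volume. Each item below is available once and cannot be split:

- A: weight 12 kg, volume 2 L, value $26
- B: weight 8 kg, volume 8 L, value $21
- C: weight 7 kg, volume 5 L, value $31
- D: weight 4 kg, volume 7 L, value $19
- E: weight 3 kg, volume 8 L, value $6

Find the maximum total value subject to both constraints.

Feasible sets respecting both limits:
- B+C+D: weight 19, volume 20, value 71
- B+C+E: weight 18, volume 21, value 58
- A+C: weight 19, volume 7, value 57
- C+D+E: weight 14, volume 20, value 56
Best: $71.

$71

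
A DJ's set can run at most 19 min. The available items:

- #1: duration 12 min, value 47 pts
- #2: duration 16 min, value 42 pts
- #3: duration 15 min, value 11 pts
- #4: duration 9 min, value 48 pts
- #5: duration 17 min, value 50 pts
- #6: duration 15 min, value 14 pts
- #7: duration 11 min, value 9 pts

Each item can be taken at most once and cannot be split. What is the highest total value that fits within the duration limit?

Check high-value combinations within 19 min:
- #5: duration 17, value 50
- #4: duration 9, value 48
- #1: duration 12, value 47
Best: 50 pts.

50 pts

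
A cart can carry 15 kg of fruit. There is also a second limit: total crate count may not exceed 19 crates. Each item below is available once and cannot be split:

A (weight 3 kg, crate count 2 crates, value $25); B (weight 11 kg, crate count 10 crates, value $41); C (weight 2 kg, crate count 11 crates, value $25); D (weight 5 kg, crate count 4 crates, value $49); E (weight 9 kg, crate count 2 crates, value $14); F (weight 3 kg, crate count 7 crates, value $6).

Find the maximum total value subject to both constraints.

Feasible sets respecting both limits:
- A+C+D: weight 10, crate count 17, value 99
- A+D+F: weight 11, crate count 13, value 80
- A+D: weight 8, crate count 6, value 74
Best: $99.

$99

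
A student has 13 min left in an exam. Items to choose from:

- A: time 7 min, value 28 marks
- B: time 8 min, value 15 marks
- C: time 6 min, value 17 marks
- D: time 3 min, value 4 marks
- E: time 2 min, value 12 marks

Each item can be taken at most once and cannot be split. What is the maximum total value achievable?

This is a 0/1 knapsack; check combinations near the capacity.
- A+C: time 7+6=13, value 28+17=45
- A+D+E: time 7+3+2=12, value 28+4+12=44
- A+E: time 7+2=9, value 28+12=40
- C+D+E: time 6+3+2=11, value 17+4+12=33
- A+D: time 7+3=10, value 28+4=32
Best: 45 marks.

45 marks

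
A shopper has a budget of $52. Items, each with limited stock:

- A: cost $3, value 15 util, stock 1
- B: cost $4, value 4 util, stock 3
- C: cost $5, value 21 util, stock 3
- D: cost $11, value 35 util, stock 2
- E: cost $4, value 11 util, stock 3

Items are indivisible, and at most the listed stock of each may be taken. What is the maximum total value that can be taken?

181 util

Best selections within cost 52 and stock limits:
- 1×A + 3×C + 2×D + 3×E: cost 52, value 181
- 1×A + 1×B + 3×C + 2×D + 2×E: cost 52, value 174
- 1×A + 3×C + 2×D + 2×E: cost 48, value 170
- 1×A + 2×B + 3×C + 2×D + 1×E: cost 52, value 167
Best: 181 util.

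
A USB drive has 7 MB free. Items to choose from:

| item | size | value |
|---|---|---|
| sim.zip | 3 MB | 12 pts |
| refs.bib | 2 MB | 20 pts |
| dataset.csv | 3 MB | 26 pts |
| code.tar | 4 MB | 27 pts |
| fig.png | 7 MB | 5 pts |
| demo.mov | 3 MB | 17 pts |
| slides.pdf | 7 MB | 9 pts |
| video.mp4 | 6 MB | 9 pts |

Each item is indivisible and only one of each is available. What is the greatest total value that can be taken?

This is a 0/1 knapsack; check combinations near the capacity.
- dataset.csv+code.tar: size 3+4=7, value 26+27=53
- refs.bib+code.tar: size 2+4=6, value 20+27=47
- refs.bib+dataset.csv: size 2+3=5, value 20+26=46
Best: 53 pts.

53 pts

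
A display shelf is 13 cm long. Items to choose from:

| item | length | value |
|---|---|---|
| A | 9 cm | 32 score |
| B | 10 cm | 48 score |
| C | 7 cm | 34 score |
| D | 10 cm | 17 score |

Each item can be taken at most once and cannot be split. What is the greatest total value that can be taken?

This is a 0/1 knapsack; check combinations near the capacity.
- B: length 10, value 48
- C: length 7, value 34
- A: length 9, value 32
Best: 48 score.

48 score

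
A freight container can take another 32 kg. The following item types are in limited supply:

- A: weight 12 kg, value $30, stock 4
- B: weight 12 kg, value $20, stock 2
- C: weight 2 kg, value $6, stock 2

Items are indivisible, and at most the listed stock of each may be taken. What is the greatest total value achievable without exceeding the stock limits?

$72

Top feasible selections:
- 2×A + 2×C: weight 28, value 72
- 2×A + 1×C: weight 26, value 66
- 1×A + 1×B + 2×C: weight 28, value 62
- 2×A: weight 24, value 60
Best: $72.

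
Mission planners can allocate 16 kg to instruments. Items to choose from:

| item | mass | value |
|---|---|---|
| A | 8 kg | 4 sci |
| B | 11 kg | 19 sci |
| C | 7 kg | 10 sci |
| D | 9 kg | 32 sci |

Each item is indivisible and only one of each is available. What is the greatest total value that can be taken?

42 sci

Check high-value combinations within 16 kg:
- C+D: mass 7+9=16, value 10+32=42
- D: mass 9, value 32
- B: mass 11, value 19
- A+C: mass 8+7=15, value 4+10=14
- C: mass 7, value 10
Best: 42 sci.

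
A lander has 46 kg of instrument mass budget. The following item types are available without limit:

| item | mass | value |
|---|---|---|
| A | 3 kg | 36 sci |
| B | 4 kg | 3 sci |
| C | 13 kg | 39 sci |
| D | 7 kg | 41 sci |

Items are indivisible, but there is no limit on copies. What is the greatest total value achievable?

540 sci

Best value-per-unit is A at 36/3, and filling with it alone uses mass 15×3=45. No mix of the others beats 15×36 = 540.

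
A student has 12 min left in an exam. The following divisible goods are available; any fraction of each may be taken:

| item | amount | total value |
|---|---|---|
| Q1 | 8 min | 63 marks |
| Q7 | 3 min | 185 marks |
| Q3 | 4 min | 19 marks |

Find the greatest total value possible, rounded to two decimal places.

Take in order of value per unit:
- Q7 (185/3 per unit): all 3 → value 185, running total 185.00
- Q1 (63/8 per unit): all 8 → value 63, running total 248.00
- Q3 (19/4 per unit): 1 of 4 → value 1×19/4 = 4.7500, running total 252.75
Total 252.75.

252.75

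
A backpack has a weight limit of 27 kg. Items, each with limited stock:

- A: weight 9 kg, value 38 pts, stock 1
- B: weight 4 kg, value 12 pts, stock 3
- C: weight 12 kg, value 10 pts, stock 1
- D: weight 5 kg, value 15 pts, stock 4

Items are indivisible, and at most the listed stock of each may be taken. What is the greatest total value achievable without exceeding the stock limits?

Top feasible selections:
- 1×A + 2×B + 2×D: weight 27, value 92
- 1×A + 3×B + 1×D: weight 26, value 89
- 1×A + 3×D: weight 24, value 83
- 3×B + 3×D: weight 27, value 81
Best: 92 pts.

92 pts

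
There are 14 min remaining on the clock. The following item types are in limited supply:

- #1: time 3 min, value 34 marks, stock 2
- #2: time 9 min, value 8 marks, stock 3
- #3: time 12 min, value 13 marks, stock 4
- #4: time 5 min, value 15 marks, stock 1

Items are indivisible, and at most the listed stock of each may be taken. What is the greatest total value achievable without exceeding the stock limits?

83 marks

Best selections within time 14 and stock limits:
- 2×#1 + 1×#4: time 11, value 83
- 2×#1: time 6, value 68
- 1×#1 + 1×#4: time 8, value 49
Best: 83 marks.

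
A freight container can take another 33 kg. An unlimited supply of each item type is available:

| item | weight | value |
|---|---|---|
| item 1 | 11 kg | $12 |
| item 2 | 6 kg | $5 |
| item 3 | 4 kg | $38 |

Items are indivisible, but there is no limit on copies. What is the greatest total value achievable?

$304

Best value-per-unit is item 3 at 38/4, and filling with it alone uses weight 8×4=32. No mix of the others beats 8×38 = 304.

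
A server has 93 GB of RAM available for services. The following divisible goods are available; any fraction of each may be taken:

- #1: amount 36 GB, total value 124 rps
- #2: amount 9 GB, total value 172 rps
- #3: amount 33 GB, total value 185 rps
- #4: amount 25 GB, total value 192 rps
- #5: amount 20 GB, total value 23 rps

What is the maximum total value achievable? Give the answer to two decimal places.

Take in order of value per unit:
- #2 (172/9 per unit): all 9 → value 172, running total 172.00
- #4 (192/25 per unit): all 25 → value 192, running total 364.00
- #3 (185/33 per unit): all 33 → value 185, running total 549.00
- #1 (124/36 per unit): 26 of 36 → value 26×124/36 = 89.5556, running total 638.56
Total 638.56.

638.56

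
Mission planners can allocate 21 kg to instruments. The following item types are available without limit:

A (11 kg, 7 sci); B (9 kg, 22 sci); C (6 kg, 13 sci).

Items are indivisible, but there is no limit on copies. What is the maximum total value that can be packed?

48 sci

Best value-per-unit is B at 22/9; filling with it alone gives 2×22 = 44.
Optimal mix: 1×B + 2×C → mass 21, value 48.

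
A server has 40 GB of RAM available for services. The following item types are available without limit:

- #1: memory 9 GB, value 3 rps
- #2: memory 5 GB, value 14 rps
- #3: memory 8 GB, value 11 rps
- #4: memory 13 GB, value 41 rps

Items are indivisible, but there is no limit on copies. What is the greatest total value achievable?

Best value-per-unit is #4 at 41/13, and filling with it alone uses memory 3×13=39. No mix of the others beats 3×41 = 123.

123 rps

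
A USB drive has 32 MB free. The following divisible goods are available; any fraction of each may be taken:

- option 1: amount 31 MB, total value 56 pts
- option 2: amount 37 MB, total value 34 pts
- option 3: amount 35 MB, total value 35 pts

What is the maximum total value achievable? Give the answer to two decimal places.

57.00

Take in order of value per unit:
- option 1 (56/31 per unit): all 31 → value 56, running total 56.00
- option 3 (35/35 per unit): 1 of 35 → value 1×35/35 = 1.0000, running total 57.00
Total 57.00.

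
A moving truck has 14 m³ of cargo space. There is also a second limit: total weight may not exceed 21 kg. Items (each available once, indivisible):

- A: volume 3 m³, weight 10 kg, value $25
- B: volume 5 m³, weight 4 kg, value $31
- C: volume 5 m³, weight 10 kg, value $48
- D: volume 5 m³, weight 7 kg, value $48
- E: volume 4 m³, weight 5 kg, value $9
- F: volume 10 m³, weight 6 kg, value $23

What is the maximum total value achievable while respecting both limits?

Feasible sets respecting both limits:
- A+B+D: volume 13, weight 21, value 104
- C+D: volume 10, weight 17, value 96
- B+C+E: volume 14, weight 19, value 88
Best: $104.

$104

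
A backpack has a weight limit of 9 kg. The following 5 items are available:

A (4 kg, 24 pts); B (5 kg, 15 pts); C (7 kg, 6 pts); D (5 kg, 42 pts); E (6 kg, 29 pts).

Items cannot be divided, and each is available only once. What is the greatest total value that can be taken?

Check high-value combinations within 9 kg:
- A+D: weight 4+5=9, value 24+42=66
- D: weight 5, value 42
- A+B: weight 4+5=9, value 24+15=39
- E: weight 6, value 29
- A: weight 4, value 24
Best: 66 pts.

66 pts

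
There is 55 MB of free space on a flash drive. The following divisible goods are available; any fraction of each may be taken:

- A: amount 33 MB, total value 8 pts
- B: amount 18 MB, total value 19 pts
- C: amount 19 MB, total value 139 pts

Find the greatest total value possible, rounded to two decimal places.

162.36

Take in order of value per unit:
- C (139/19 per unit): all 19 → value 139, running total 139.00
- B (19/18 per unit): all 18 → value 19, running total 158.00
- A (8/33 per unit): 18 of 33 → value 18×8/33 = 4.3636, running total 162.36
Total 162.36.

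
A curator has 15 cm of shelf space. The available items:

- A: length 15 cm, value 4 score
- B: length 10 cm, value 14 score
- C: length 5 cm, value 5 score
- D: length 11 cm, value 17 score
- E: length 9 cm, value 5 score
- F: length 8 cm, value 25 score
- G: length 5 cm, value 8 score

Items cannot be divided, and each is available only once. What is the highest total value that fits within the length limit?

Check high-value combinations within 15 cm:
- F+G: length 8+5=13, value 25+8=33
- C+F: length 5+8=13, value 5+25=30
- F: length 8, value 25
- B+G: length 10+5=15, value 14+8=22
- B+C: length 10+5=15, value 14+5=19
Best: 33 score.

33 score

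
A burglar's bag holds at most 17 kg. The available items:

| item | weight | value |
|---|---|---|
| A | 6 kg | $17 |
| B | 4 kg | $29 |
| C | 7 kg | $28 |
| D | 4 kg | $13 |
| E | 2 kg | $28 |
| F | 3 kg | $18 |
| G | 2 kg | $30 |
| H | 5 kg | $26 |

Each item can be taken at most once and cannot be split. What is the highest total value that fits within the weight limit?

Check high-value combinations within 17 kg:
- B+E+F+G+H: weight 4+2+3+2+5=16, value 29+28+18+30+26=131
- B+D+E+G+H: weight 4+4+2+2+5=17, value 29+13+28+30+26=126
- A+B+E+F+G: weight 6+4+2+3+2=17, value 17+29+28+18+30=122
- B+D+E+F+G: weight 4+4+2+3+2=15, value 29+13+28+18+30=118
Best: $131.

$131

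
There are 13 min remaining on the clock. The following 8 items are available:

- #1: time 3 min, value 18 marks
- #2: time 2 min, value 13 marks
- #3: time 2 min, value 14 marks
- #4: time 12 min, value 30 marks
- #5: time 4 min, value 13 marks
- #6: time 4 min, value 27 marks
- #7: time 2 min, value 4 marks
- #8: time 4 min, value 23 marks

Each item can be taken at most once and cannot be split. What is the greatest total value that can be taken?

Check high-value combinations within 13 min:
- #1+#3+#6+#8: time 3+2+4+4=13, value 18+14+27+23=82
- #1+#2+#6+#8: time 3+2+4+4=13, value 18+13+27+23=81
- #2+#3+#6+#8: time 2+2+4+4=12, value 13+14+27+23=77
- #1+#2+#3+#6+#7: time 3+2+2+4+2=13, value 18+13+14+27+4=76
Best: 82 marks.

82 marks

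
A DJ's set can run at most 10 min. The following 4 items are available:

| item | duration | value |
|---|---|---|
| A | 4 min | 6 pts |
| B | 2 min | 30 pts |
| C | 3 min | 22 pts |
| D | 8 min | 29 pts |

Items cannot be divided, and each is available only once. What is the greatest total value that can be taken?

59 pts

Check high-value combinations within 10 min:
- B+D: duration 2+8=10, value 30+29=59
- A+B+C: duration 4+2+3=9, value 6+30+22=58
- B+C: duration 2+3=5, value 30+22=52
Best: 59 pts.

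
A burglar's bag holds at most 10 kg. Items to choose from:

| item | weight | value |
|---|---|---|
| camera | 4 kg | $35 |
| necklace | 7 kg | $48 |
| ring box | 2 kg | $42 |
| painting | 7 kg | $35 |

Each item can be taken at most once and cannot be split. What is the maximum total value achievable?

Check high-value combinations within 10 kg:
- necklace+ring box: weight 7+2=9, value 48+42=90
- camera+ring box: weight 4+2=6, value 35+42=77
- ring box+painting: weight 2+7=9, value 42+35=77
Best: $90.

$90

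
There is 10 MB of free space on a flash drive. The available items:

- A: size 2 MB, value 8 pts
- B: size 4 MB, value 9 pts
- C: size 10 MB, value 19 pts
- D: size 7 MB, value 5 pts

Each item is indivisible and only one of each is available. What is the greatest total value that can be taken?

Check high-value combinations within 10 MB:
- C: size 10, value 19
- A+B: size 2+4=6, value 8+9=17
- A+D: size 2+7=9, value 8+5=13
Best: 19 pts.

19 pts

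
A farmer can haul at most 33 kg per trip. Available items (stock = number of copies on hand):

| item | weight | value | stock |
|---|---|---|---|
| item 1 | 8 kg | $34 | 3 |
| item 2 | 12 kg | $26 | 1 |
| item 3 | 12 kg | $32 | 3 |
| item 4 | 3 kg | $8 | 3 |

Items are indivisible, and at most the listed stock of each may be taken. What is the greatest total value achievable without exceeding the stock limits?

$126

Best selections within weight 33 and stock limits:
- 3×item 1 + 3×item 4: weight 33, value 126
- 3×item 1 + 2×item 4: weight 30, value 118
- 3×item 1 + 1×item 4: weight 27, value 110
- 2×item 1 + 1×item 3 + 1×item 4: weight 31, value 108
Best: $126.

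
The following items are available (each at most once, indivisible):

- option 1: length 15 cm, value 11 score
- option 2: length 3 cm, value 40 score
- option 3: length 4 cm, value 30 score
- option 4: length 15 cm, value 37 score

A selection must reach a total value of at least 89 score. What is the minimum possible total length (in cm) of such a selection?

Subsets with value ≥ 89, sorted by total length:
- option 2+option 3+option 4: length 22, value 107
- option 1+option 2+option 3+option 4: length 37, value 118
Minimum length: 22 cm.

22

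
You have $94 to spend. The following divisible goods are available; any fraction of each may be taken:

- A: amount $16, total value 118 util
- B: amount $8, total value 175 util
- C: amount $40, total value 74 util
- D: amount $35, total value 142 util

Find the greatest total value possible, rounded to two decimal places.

499.75

Take in order of value per unit:
- B (175/8 per unit): all 8 → value 175, running total 175.00
- A (118/16 per unit): all 16 → value 118, running total 293.00
- D (142/35 per unit): all 35 → value 142, running total 435.00
- C (74/40 per unit): 35 of 40 → value 35×74/40 = 64.7500, running total 499.75
Total 499.75.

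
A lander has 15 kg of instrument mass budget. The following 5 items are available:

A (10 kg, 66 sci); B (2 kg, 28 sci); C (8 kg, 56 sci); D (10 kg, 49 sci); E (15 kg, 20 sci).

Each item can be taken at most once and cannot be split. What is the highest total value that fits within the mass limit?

94 sci

Check high-value combinations within 15 kg:
- A+B: mass 10+2=12, value 66+28=94
- B+C: mass 2+8=10, value 28+56=84
- B+D: mass 2+10=12, value 28+49=77
- A: mass 10, value 66
Best: 94 sci.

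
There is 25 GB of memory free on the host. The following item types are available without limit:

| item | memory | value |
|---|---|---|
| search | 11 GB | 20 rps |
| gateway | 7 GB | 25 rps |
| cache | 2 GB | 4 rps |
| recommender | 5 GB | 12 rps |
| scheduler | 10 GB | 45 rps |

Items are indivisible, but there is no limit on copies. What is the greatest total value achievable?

Best value-per-unit is scheduler at 45/10; filling with it alone gives 2×45 = 90.
Optimal mix: 1×recommender + 2×scheduler → memory 25, value 102.

102 rps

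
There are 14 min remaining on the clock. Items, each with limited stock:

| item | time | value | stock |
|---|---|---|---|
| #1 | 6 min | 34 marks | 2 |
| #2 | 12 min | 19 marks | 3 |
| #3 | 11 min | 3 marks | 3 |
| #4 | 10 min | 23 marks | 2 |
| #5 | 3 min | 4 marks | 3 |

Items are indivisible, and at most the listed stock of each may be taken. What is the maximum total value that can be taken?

68 marks

Top feasible selections:
- 2×#1: time 12, value 68
- 1×#1 + 2×#5: time 12, value 42
Best: 68 marks.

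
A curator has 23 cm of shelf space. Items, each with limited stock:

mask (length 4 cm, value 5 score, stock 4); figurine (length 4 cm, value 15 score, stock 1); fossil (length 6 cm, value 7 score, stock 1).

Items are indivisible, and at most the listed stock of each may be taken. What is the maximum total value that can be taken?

37 score

Top feasible selections:
- 3×mask + 1×figurine + 1×fossil: length 22, value 37
- 4×mask + 1×figurine: length 20, value 35
Best: 37 score.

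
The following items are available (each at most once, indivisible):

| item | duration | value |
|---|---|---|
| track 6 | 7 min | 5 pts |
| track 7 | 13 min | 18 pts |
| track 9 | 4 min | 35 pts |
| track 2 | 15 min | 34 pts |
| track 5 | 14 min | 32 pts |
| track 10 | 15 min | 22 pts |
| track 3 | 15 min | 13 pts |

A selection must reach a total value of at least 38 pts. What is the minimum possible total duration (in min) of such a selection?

11

Subsets with value ≥ 38, sorted by total duration:
- track 6+track 9: duration 11, value 40
- track 7+track 9: duration 17, value 53
Minimum duration: 11 min.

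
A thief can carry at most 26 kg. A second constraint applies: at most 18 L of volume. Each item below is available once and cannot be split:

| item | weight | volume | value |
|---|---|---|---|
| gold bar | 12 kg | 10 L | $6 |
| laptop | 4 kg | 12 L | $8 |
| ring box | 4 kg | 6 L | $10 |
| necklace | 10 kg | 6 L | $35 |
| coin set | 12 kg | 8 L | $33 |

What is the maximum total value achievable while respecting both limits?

Feasible sets respecting both limits:
- necklace+coin set: weight 22, volume 14, value 68
- ring box+necklace: weight 14, volume 12, value 45
- laptop+necklace: weight 14, volume 18, value 43
- ring box+coin set: weight 16, volume 14, value 43
Best: $68.

$68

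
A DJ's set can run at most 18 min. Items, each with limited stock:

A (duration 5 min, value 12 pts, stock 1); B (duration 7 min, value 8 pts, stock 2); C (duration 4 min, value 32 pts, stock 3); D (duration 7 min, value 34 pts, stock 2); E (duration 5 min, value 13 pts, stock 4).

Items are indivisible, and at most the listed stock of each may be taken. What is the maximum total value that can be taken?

Top feasible selections:
- 3×C + 1×E: duration 17, value 109
- 1×A + 3×C: duration 17, value 108
- 1×C + 2×D: duration 18, value 100
- 2×C + 1×D: duration 15, value 98
Best: 109 pts.

109 pts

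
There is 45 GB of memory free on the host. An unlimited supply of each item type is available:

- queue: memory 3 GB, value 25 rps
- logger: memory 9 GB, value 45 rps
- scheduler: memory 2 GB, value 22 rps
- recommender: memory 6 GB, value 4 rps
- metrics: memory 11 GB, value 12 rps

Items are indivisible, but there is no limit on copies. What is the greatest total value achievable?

487 rps

Best value-per-unit is scheduler at 22/2; filling with it alone gives 22×22 = 484.
Optimal mix: 1×queue + 21×scheduler → memory 45, value 487.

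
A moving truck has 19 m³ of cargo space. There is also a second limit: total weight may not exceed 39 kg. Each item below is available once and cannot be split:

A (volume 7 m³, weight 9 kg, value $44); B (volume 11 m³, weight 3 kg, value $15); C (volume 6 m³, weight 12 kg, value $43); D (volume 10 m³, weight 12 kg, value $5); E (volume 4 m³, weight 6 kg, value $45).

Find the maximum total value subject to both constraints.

$132

Feasible sets respecting both limits:
- A+C+E: volume 17, weight 27, value 132
- A+E: volume 11, weight 15, value 89
- C+E: volume 10, weight 18, value 88
Best: $132.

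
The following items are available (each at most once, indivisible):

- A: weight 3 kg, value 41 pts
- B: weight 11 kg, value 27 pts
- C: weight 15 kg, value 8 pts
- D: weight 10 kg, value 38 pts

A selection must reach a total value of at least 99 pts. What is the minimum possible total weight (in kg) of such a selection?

Subsets with value ≥ 99, sorted by total weight:
- A+B+D: weight 24, value 106
- A+B+C+D: weight 39, value 114
Minimum weight: 24 kg.

24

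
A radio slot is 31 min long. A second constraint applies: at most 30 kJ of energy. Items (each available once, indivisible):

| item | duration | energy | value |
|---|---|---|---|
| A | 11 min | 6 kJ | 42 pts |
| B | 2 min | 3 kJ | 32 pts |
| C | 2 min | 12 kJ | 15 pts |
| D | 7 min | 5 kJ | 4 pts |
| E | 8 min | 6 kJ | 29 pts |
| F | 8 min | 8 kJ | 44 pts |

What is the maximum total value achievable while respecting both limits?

147 pts

Feasible sets respecting both limits:
- A+B+E+F: duration 29, energy 23, value 147
- A+B+C+F: duration 23, energy 29, value 133
- A+B+D+F: duration 28, energy 22, value 122
- B+C+E+F: duration 20, energy 29, value 120
Best: 147 pts.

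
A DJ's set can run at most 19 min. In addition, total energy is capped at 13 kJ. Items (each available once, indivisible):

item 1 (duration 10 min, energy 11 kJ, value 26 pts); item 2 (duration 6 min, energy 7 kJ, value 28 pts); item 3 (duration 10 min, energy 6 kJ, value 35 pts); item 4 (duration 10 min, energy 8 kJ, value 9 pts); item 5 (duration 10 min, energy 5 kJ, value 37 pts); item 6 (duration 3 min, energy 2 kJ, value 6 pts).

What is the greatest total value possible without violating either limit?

65 pts

Feasible sets respecting both limits:
- item 2+item 5: duration 16, energy 12, value 65
- item 2+item 3: duration 16, energy 13, value 63
- item 5+item 6: duration 13, energy 7, value 43
Best: 65 pts.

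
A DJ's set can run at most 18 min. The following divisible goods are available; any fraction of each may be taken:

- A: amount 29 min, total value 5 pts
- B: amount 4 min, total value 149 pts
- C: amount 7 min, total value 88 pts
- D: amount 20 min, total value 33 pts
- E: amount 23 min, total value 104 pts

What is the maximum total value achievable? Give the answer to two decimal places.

268.65

Take in order of value per unit:
- B (149/4 per unit): all 4 → value 149, running total 149.00
- C (88/7 per unit): all 7 → value 88, running total 237.00
- E (104/23 per unit): 7 of 23 → value 7×104/23 = 31.6522, running total 268.65
Total 268.65.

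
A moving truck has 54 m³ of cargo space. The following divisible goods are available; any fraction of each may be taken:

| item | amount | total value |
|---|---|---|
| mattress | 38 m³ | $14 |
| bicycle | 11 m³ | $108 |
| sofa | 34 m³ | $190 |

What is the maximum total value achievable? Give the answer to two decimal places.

Take in order of value per unit:
- bicycle (108/11 per unit): all 11 → value 108, running total 108.00
- sofa (190/34 per unit): all 34 → value 190, running total 298.00
- mattress (14/38 per unit): 9 of 38 → value 9×14/38 = 3.3158, running total 301.32
Total 301.32.

301.32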